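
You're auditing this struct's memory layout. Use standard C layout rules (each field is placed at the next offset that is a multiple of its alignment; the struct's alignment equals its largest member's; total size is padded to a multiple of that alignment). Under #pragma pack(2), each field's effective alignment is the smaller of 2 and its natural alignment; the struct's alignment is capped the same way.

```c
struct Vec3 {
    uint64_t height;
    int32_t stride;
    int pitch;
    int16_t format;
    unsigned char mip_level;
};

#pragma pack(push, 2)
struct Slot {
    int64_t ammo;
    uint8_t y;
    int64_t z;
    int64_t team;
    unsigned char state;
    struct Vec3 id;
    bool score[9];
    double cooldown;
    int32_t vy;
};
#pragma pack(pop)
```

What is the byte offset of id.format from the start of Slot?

Vec3: @0: height [8B, align 8] → 8; @8: stride [4B, align 4] → 12; @12: pitch [4B, align 4] → 16; @16: format [2B, align 2] → 18; @18: mip_level [1B, align 1] → 19; +5 tail pad (align 8); size 24, align 8
@0: ammo [8B, align 2] → 8
@8: y [1B, align 1] → 9
+1 pad (align 2)
@10: z [8B, align 2] → 18
@18: team [8B, align 2] → 26
@26: state [1B, align 1] → 27
+1 pad (align 2)
@28: id [24B, align 2] → 52
within Vec3: format at 16
28 + 16 = 44

44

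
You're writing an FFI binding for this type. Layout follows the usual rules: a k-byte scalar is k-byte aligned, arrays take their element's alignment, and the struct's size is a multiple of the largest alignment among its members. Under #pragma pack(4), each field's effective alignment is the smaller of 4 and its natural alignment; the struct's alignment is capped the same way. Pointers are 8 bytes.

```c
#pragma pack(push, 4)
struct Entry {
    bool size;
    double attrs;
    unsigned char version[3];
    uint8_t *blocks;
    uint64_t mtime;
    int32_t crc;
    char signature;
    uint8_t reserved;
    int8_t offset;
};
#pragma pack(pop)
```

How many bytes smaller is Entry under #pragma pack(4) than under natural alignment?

8

natural layout:
  size at 0 (size 1, align 1) → ends 1
  pad 7 to align 8 for attrs
  attrs at 8 (size 8, align 8) → ends 16
  version at 16 (size 3, align 1) → ends 19
  pad 5 to align 8 for blocks
  blocks at 24 (size 8, align 8) → ends 32
  mtime at 32 (size 8, align 8) → ends 40
  crc at 40 (size 4, align 4) → ends 44
  signature at 44 (size 1, align 1) → ends 45
  reserved at 45 (size 1, align 1) → ends 46
  offset at 46 (size 1, align 1) → ends 47
  tail pad 1 to reach multiple of 8
  total 48 bytes, alignment 8
packed(4) layout:
  size at 0 (size 1, align 1) → ends 1
  pad 3 to align 4 for attrs
  attrs at 4 (size 8, align 4) → ends 12
  version at 12 (size 3, align 1) → ends 15
  pad 1 to align 4 for blocks
  blocks at 16 (size 8, align 4) → ends 24
  mtime at 24 (size 8, align 4) → ends 32
  crc at 32 (size 4, align 4) → ends 36
  signature at 36 (size 1, align 1) → ends 37
  reserved at 37 (size 1, align 1) → ends 38
  offset at 38 (size 1, align 1) → ends 39
  tail pad 1 to reach multiple of 4
  total 40 bytes, alignment 4
48 − 40 = 8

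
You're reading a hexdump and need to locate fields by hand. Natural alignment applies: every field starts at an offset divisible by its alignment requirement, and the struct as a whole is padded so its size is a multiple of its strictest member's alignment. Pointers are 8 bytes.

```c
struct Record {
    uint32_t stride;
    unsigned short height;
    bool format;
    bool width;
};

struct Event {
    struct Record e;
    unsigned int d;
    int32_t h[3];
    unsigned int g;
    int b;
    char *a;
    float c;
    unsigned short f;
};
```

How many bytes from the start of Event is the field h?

Record: stride at 0 (size 4, align 4) → ends 4; height at 4 (size 2, align 2) → ends 6; format at 6 (size 1, align 1) → ends 7; width at 7 (size 1, align 1) → ends 8; total 8 bytes, alignment 4
e at 0 (size 8, align 4) → ends 8
d at 8 (size 4, align 4) → ends 12
h at 12 (size 12, align 4) → ends 24

12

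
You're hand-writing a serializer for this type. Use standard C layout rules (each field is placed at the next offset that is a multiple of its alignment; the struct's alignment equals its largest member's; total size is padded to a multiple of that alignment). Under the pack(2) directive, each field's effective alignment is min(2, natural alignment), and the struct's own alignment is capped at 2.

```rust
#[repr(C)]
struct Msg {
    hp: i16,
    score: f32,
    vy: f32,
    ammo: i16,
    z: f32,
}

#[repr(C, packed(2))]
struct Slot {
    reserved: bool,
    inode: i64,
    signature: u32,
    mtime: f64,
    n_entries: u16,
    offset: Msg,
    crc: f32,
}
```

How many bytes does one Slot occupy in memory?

48

Msg: @0: hp [2B, align 2] → 2; +2 pad (align 4); @4: score [4B, align 4] → 8; @8: vy [4B, align 4] → 12; @12: ammo [2B, align 2] → 14; +2 pad (align 4); @16: z [4B, align 4] → 20; size 20, align 4
@0: reserved [1B, align 1] → 1
+1 pad (align 2)
@2: inode [8B, align 2] → 10
@10: signature [4B, align 2] → 14
@14: mtime [8B, align 2] → 22
@22: n_entries [2B, align 2] → 24
@24: offset [20B, align 2] → 44
@44: crc [4B, align 2] → 48
size 48, align 2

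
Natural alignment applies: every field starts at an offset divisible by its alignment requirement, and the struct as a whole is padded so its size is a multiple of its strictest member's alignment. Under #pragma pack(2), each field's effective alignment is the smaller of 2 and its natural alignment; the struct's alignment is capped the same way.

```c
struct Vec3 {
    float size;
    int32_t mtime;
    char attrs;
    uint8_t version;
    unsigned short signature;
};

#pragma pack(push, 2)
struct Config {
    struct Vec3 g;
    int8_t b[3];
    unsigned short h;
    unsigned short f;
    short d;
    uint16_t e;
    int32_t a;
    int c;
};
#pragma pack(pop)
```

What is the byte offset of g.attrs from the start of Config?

Vec3: 0..4  size  (4B, 4-aligned); 4..8  mtime  (4B, 4-aligned); 8..9  attrs  (1B, 1-aligned); 9..10  version  (1B, 1-aligned); 10..12  signature  (2B, 2-aligned); sizeof = 12, alignof = 4
0..12  g  (12B, 2-aligned)
within Vec3: attrs at 8
0 + 8 = 8

8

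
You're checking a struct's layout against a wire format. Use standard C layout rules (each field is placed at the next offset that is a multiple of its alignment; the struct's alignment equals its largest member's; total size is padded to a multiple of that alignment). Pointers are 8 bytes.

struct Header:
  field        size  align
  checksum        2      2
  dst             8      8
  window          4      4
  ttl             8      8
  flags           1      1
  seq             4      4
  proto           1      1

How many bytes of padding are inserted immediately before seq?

3

@0: checksum [2B, align 2] → 2
+6 pad (align 8)
@8: dst [8B, align 8] → 16
@16: window [4B, align 4] → 20
+4 pad (align 8)
@24: ttl [8B, align 8] → 32
@32: flags [1B, align 1] → 33
+3 pad (align 4)
@36: seq [4B, align 4] → 40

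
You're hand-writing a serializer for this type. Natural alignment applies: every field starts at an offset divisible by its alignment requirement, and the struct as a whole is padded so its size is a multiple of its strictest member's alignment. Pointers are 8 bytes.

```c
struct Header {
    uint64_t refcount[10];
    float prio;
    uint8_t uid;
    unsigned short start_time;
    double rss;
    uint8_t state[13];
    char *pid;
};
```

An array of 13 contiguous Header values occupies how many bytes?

1560

refcount at 0 (size 80, align 8) → ends 80
prio at 80 (size 4, align 4) → ends 84
uid at 84 (size 1, align 1) → ends 85
pad 1 to align 2 for start_time
start_time at 86 (size 2, align 2) → ends 88
rss at 88 (size 8, align 8) → ends 96
state at 96 (size 13, align 1) → ends 109
pad 3 to align 8 for pid
pid at 112 (size 8, align 8) → ends 120
total 120 bytes, alignment 8
array of 13: 13 × 120 = 1560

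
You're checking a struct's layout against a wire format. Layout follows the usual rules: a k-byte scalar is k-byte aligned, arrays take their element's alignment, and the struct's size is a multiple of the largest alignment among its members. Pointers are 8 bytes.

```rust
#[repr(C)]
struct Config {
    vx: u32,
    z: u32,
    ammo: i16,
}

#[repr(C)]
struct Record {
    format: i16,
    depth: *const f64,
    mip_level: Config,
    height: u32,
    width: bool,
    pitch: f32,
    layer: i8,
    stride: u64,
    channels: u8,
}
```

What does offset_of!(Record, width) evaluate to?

Config: 0..4  vx  (4B, 4-aligned); 4..8  z  (4B, 4-aligned); 8..10  ammo  (2B, 2-aligned); 10..12  -- tail padding (2B); sizeof = 12, alignof = 4
0..2  format  (2B, 2-aligned)
2..8  -- padding (6B)
8..16  depth  (8B, 8-aligned)
16..28  mip_level  (12B, 4-aligned)
28..32  height  (4B, 4-aligned)
32..33  width  (1B, 1-aligned)

32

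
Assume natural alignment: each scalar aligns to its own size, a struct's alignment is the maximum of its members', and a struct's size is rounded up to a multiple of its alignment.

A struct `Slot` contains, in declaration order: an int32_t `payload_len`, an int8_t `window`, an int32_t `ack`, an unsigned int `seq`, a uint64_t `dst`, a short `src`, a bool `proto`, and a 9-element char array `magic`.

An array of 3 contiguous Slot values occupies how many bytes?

120

@0: payload_len [4B, align 4] → 4
@4: window [1B, align 1] → 5
+3 pad (align 4)
@8: ack [4B, align 4] → 12
@12: seq [4B, align 4] → 16
@16: dst [8B, align 8] → 24
@24: src [2B, align 2] → 26
@26: proto [1B, align 1] → 27
@27: magic [9B, align 1] → 36
+4 tail pad (align 8)
size 40, align 8
array of 3: 3 × 40 = 120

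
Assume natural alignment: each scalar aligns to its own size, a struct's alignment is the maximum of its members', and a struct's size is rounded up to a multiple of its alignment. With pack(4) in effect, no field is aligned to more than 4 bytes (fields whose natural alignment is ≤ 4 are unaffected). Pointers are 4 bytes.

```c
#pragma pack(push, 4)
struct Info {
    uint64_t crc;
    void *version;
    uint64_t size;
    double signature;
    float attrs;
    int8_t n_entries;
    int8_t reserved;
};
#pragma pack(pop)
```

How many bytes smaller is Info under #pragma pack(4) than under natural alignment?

4

natural layout:
  @0: crc [8B, align 8] → 8
  @8: version [4B, align 4] → 12
  +4 pad (align 8)
  @16: size [8B, align 8] → 24
  @24: signature [8B, align 8] → 32
  @32: attrs [4B, align 4] → 36
  @36: n_entries [1B, align 1] → 37
  @37: reserved [1B, align 1] → 38
  +2 tail pad (align 8)
  size 40, align 8
packed(4) layout:
  @0: crc [8B, align 4] → 8
  @8: version [4B, align 4] → 12
  @12: size [8B, align 4] → 20
  @20: signature [8B, align 4] → 28
  @28: attrs [4B, align 4] → 32
  @32: n_entries [1B, align 1] → 33
  @33: reserved [1B, align 1] → 34
  +2 tail pad (align 4)
  size 36, align 4
40 − 36 = 4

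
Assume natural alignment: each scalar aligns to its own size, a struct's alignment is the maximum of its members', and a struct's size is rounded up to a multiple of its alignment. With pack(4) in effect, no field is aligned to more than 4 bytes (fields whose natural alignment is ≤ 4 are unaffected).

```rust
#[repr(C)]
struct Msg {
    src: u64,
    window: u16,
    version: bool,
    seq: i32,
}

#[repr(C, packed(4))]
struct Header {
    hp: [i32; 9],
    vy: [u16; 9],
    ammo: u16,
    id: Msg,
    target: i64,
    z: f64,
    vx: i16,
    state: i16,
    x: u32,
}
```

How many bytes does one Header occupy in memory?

Msg: 0..8  src  (8B, 8-aligned); 8..10  window  (2B, 2-aligned); 10..11  version  (1B, 1-aligned); 11..12  -- padding (1B); 12..16  seq  (4B, 4-aligned); sizeof = 16, alignof = 8
0..36  hp  (36B, 4-aligned)
36..54  vy  (18B, 2-aligned)
54..56  ammo  (2B, 2-aligned)
56..72  id  (16B, 4-aligned)
72..80  target  (8B, 4-aligned)
80..88  z  (8B, 4-aligned)
88..90  vx  (2B, 2-aligned)
90..92  state  (2B, 2-aligned)
92..96  x  (4B, 4-aligned)
sizeof = 96, alignof = 4

96 bytes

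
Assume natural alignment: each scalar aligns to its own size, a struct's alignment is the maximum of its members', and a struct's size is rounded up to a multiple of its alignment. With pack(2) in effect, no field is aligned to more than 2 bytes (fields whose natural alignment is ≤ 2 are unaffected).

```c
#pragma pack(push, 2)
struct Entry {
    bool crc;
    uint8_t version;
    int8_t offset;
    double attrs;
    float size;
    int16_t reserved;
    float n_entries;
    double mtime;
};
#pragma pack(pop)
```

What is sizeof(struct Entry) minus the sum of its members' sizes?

1

@0: crc [1B, align 1] → 1
@1: version [1B, align 1] → 2
@2: offset [1B, align 1] → 3
+1 pad (align 2)
@4: attrs [8B, align 2] → 12
@12: size [4B, align 2] → 16
@16: reserved [2B, align 2] → 18
@18: n_entries [4B, align 2] → 22
@22: mtime [8B, align 2] → 30
size 30, align 2
data bytes 29, size 30 → padding 1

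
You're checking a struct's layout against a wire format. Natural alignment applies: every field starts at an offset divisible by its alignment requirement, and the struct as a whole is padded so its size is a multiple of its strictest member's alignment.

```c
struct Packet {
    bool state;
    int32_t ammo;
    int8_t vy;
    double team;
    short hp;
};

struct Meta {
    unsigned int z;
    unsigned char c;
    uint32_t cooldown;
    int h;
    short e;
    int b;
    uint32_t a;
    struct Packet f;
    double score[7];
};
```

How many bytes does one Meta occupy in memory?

120

Packet: @0: state [1B, align 1] → 1; +3 pad (align 4); @4: ammo [4B, align 4] → 8; @8: vy [1B, align 1] → 9; +7 pad (align 8); @16: team [8B, align 8] → 24; @24: hp [2B, align 2] → 26; +6 tail pad (align 8); size 32, align 8
@0: z [4B, align 4] → 4
@4: c [1B, align 1] → 5
+3 pad (align 4)
@8: cooldown [4B, align 4] → 12
@12: h [4B, align 4] → 16
@16: e [2B, align 2] → 18
+2 pad (align 4)
@20: b [4B, align 4] → 24
@24: a [4B, align 4] → 28
+4 pad (align 8)
@32: f [32B, align 8] → 64
@64: score [56B, align 8] → 120
size 120, align 8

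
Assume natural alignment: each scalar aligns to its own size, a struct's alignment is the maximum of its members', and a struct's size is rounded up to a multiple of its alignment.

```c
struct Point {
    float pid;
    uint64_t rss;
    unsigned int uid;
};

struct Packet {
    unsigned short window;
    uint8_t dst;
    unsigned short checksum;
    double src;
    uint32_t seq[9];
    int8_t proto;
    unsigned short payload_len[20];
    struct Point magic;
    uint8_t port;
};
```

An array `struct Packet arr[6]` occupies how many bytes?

Point: pid at 0 (size 4, align 4) → ends 4; pad 4 to align 8 for rss; rss at 8 (size 8, align 8) → ends 16; uid at 16 (size 4, align 4) → ends 20; tail pad 4 to reach multiple of 8; total 24 bytes, alignment 8
window at 0 (size 2, align 2) → ends 2
dst at 2 (size 1, align 1) → ends 3
pad 1 to align 2 for checksum
checksum at 4 (size 2, align 2) → ends 6
pad 2 to align 8 for src
src at 8 (size 8, align 8) → ends 16
seq at 16 (size 36, align 4) → ends 52
proto at 52 (size 1, align 1) → ends 53
pad 1 to align 2 for payload_len
payload_len at 54 (size 40, align 2) → ends 94
pad 2 to align 8 for magic
magic at 96 (size 24, align 8) → ends 120
port at 120 (size 1, align 1) → ends 121
tail pad 7 to reach multiple of 8
total 128 bytes, alignment 8
array of 6: 6 × 128 = 768

768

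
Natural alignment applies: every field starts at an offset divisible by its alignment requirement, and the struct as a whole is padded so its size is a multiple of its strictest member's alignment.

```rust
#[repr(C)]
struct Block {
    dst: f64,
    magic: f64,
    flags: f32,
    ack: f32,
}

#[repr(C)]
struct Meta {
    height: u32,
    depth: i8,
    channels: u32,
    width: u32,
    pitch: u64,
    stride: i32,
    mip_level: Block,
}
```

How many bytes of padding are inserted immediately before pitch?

Block: @0: dst [8B, align 8] → 8; @8: magic [8B, align 8] → 16; @16: flags [4B, align 4] → 20; @20: ack [4B, align 4] → 24; size 24, align 8
@0: height [4B, align 4] → 4
@4: depth [1B, align 1] → 5
+3 pad (align 4)
@8: channels [4B, align 4] → 12
@12: width [4B, align 4] → 16
@16: pitch [8B, align 8] → 24

0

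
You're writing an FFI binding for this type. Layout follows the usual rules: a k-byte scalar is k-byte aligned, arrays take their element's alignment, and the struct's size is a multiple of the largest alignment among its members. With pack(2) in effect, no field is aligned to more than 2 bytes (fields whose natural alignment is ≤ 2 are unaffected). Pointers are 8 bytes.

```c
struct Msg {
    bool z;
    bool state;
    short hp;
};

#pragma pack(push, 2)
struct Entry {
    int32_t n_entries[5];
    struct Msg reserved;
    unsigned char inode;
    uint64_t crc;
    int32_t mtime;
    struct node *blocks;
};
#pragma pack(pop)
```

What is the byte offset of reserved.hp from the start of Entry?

22

Msg: @0: z [1B, align 1] → 1; @1: state [1B, align 1] → 2; @2: hp [2B, align 2] → 4; size 4, align 2
@0: n_entries [20B, align 2] → 20
@20: reserved [4B, align 2] → 24
within Msg: hp at 2
20 + 2 = 22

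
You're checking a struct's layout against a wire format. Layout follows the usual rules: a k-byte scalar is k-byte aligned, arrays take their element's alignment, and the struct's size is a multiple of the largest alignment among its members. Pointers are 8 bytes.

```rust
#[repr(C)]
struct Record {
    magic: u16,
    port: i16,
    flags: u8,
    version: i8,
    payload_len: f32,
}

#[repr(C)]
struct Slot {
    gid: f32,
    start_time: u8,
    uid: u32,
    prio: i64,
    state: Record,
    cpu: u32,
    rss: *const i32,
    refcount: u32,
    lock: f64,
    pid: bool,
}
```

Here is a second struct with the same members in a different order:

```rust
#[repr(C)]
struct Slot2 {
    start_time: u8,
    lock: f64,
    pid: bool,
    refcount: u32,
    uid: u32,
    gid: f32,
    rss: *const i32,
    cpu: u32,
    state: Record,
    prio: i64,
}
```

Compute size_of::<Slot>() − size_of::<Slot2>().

Record: 0..2  magic  (2B, 2-aligned); 2..4  port  (2B, 2-aligned); 4..5  flags  (1B, 1-aligned); 5..6  version  (1B, 1-aligned); 6..8  -- padding (2B); 8..12  payload_len  (4B, 4-aligned); sizeof = 12, alignof = 4
0..4  gid  (4B, 4-aligned)
4..5  start_time  (1B, 1-aligned)
5..8  -- padding (3B)
8..12  uid  (4B, 4-aligned)
12..16  -- padding (4B)
16..24  prio  (8B, 8-aligned)
24..36  state  (12B, 4-aligned)
36..40  cpu  (4B, 4-aligned)
40..48  rss  (8B, 8-aligned)
48..52  refcount  (4B, 4-aligned)
52..56  -- padding (4B)
56..64  lock  (8B, 8-aligned)
64..65  pid  (1B, 1-aligned)
65..72  -- tail padding (7B)
sizeof = 72, alignof = 8
— Slot2 —
0..1  start_time  (1B, 1-aligned)
1..8  -- padding (7B)
8..16  lock  (8B, 8-aligned)
16..17  pid  (1B, 1-aligned)
17..20  -- padding (3B)
20..24  refcount  (4B, 4-aligned)
24..28  uid  (4B, 4-aligned)
28..32  gid  (4B, 4-aligned)
32..40  rss  (8B, 8-aligned)
40..44  cpu  (4B, 4-aligned)
44..56  state  (12B, 4-aligned)
56..64  prio  (8B, 8-aligned)
sizeof = 64, alignof = 8
72 − 64 = 8

8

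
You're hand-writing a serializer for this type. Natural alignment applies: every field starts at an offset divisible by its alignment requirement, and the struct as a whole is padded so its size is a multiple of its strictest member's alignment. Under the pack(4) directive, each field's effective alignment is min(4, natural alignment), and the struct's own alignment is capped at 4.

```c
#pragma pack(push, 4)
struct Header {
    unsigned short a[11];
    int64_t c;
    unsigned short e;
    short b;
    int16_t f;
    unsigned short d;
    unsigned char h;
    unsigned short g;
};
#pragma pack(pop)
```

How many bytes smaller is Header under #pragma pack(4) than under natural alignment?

4

natural layout:
  a at 0 (size 22, align 2) → ends 22
  pad 2 to align 8 for c
  c at 24 (size 8, align 8) → ends 32
  e at 32 (size 2, align 2) → ends 34
  b at 34 (size 2, align 2) → ends 36
  f at 36 (size 2, align 2) → ends 38
  d at 38 (size 2, align 2) → ends 40
  h at 40 (size 1, align 1) → ends 41
  pad 1 to align 2 for g
  g at 42 (size 2, align 2) → ends 44
  tail pad 4 to reach multiple of 8
  total 48 bytes, alignment 8
packed(4) layout:
  a at 0 (size 22, align 2) → ends 22
  pad 2 to align 4 for c
  c at 24 (size 8, align 4) → ends 32
  e at 32 (size 2, align 2) → ends 34
  b at 34 (size 2, align 2) → ends 36
  f at 36 (size 2, align 2) → ends 38
  d at 38 (size 2, align 2) → ends 40
  h at 40 (size 1, align 1) → ends 41
  pad 1 to align 2 for g
  g at 42 (size 2, align 2) → ends 44
  total 44 bytes, alignment 4
48 − 44 = 4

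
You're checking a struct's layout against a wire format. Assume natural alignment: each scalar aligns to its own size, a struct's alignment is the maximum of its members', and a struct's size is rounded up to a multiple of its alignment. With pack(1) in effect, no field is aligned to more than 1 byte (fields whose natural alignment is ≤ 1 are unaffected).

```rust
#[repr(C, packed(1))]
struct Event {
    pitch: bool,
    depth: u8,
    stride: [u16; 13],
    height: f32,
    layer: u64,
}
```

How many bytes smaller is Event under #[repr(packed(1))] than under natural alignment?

0

natural layout:
  @0: pitch [1B, align 1] → 1
  @1: depth [1B, align 1] → 2
  @2: stride [26B, align 2] → 28
  @28: height [4B, align 4] → 32
  @32: layer [8B, align 8] → 40
  size 40, align 8
packed(1) layout:
  @0: pitch [1B, align 1] → 1
  @1: depth [1B, align 1] → 2
  @2: stride [26B, align 1] → 28
  @28: height [4B, align 1] → 32
  @32: layer [8B, align 1] → 40
  size 40, align 1
40 − 40 = 0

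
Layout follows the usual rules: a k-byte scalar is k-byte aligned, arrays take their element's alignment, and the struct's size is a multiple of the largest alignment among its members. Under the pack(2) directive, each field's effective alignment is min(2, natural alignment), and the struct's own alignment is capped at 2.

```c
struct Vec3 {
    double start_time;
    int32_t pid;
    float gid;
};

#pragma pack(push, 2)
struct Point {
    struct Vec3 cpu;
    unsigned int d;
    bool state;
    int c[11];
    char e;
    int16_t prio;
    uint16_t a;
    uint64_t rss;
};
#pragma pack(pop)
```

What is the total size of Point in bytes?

Vec3: 0..8  start_time  (8B, 8-aligned); 8..12  pid  (4B, 4-aligned); 12..16  gid  (4B, 4-aligned); sizeof = 16, alignof = 8
0..16  cpu  (16B, 2-aligned)
16..20  d  (4B, 2-aligned)
20..21  state  (1B, 1-aligned)
21..22  -- padding (1B)
22..66  c  (44B, 2-aligned)
66..67  e  (1B, 1-aligned)
67..68  -- padding (1B)
68..70  prio  (2B, 2-aligned)
70..72  a  (2B, 2-aligned)
72..80  rss  (8B, 2-aligned)
sizeof = 80, alignof = 2

80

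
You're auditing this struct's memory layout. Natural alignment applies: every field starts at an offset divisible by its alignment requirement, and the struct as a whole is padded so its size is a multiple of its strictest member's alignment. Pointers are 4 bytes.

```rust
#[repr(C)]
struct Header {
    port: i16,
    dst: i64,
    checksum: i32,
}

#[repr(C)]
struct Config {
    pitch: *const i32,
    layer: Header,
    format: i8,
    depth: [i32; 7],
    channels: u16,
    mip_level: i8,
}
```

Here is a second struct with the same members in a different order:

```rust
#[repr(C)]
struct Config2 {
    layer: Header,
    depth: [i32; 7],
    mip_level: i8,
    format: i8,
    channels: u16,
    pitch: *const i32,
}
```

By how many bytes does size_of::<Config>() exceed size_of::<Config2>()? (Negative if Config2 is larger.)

8

Header: port at 0 (size 2, align 2) → ends 2; pad 6 to align 8 for dst; dst at 8 (size 8, align 8) → ends 16; checksum at 16 (size 4, align 4) → ends 20; tail pad 4 to reach multiple of 8; total 24 bytes, alignment 8
pitch at 0 (size 4, align 4) → ends 4
pad 4 to align 8 for layer
layer at 8 (size 24, align 8) → ends 32
format at 32 (size 1, align 1) → ends 33
pad 3 to align 4 for depth
depth at 36 (size 28, align 4) → ends 64
channels at 64 (size 2, align 2) → ends 66
mip_level at 66 (size 1, align 1) → ends 67
tail pad 5 to reach multiple of 8
total 72 bytes, alignment 8
— Config2 —
layer at 0 (size 24, align 8) → ends 24
depth at 24 (size 28, align 4) → ends 52
mip_level at 52 (size 1, align 1) → ends 53
format at 53 (size 1, align 1) → ends 54
channels at 54 (size 2, align 2) → ends 56
pitch at 56 (size 4, align 4) → ends 60
tail pad 4 to reach multiple of 8
total 64 bytes, alignment 8
72 − 64 = 8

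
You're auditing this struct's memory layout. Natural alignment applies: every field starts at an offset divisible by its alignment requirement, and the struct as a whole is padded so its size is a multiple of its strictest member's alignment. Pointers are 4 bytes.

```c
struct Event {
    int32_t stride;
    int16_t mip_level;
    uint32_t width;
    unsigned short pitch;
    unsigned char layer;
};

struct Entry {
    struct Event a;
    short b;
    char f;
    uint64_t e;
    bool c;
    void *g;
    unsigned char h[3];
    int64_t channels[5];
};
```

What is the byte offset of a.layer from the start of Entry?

14

Event: 0..4  stride  (4B, 4-aligned); 4..6  mip_level  (2B, 2-aligned); 6..8  -- padding (2B); 8..12  width  (4B, 4-aligned); 12..14  pitch  (2B, 2-aligned); 14..15  layer  (1B, 1-aligned); 15..16  -- tail padding (1B); sizeof = 16, alignof = 4
0..16  a  (16B, 4-aligned)
within Event: layer at 14
0 + 14 = 14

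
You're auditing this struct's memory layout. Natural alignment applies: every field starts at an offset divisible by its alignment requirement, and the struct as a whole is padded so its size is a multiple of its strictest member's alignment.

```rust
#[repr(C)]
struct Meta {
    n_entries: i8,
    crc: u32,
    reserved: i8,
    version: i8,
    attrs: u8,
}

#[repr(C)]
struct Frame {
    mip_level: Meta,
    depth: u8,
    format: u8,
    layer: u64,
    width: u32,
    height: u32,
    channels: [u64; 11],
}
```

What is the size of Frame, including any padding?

120

Meta: 0..1  n_entries  (1B, 1-aligned); 1..4  -- padding (3B); 4..8  crc  (4B, 4-aligned); 8..9  reserved  (1B, 1-aligned); 9..10  version  (1B, 1-aligned); 10..11  attrs  (1B, 1-aligned); 11..12  -- tail padding (1B); sizeof = 12, alignof = 4
0..12  mip_level  (12B, 4-aligned)
12..13  depth  (1B, 1-aligned)
13..14  format  (1B, 1-aligned)
14..16  -- padding (2B)
16..24  layer  (8B, 8-aligned)
24..28  width  (4B, 4-aligned)
28..32  height  (4B, 4-aligned)
32..120  channels  (88B, 8-aligned)
sizeof = 120, alignof = 8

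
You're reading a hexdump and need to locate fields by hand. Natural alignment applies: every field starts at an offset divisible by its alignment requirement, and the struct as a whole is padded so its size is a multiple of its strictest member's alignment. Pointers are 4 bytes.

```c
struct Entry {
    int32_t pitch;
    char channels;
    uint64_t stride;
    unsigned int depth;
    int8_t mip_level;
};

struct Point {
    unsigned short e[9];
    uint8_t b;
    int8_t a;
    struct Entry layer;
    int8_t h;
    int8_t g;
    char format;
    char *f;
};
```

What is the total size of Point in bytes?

Entry: 0..4  pitch  (4B, 4-aligned); 4..5  channels  (1B, 1-aligned); 5..8  -- padding (3B); 8..16  stride  (8B, 8-aligned); 16..20  depth  (4B, 4-aligned); 20..21  mip_level  (1B, 1-aligned); 21..24  -- tail padding (3B); sizeof = 24, alignof = 8
0..18  e  (18B, 2-aligned)
18..19  b  (1B, 1-aligned)
19..20  a  (1B, 1-aligned)
20..24  -- padding (4B)
24..48  layer  (24B, 8-aligned)
48..49  h  (1B, 1-aligned)
49..50  g  (1B, 1-aligned)
50..51  format  (1B, 1-aligned)
51..52  -- padding (1B)
52..56  f  (4B, 4-aligned)
sizeof = 56, alignof = 8

56 bytes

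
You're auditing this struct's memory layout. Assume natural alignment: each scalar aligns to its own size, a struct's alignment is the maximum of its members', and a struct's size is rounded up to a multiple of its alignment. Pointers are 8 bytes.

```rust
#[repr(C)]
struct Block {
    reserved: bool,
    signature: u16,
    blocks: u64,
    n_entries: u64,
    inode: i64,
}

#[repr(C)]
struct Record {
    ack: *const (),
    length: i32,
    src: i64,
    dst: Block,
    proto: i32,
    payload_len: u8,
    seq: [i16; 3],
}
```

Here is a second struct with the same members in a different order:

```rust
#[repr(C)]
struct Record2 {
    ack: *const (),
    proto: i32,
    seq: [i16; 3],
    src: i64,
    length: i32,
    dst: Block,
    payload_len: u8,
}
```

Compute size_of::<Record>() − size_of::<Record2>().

-8

Block: @0: reserved [1B, align 1] → 1; +1 pad (align 2); @2: signature [2B, align 2] → 4; +4 pad (align 8); @8: blocks [8B, align 8] → 16; @16: n_entries [8B, align 8] → 24; @24: inode [8B, align 8] → 32; size 32, align 8
@0: ack [8B, align 8] → 8
@8: length [4B, align 4] → 12
+4 pad (align 8)
@16: src [8B, align 8] → 24
@24: dst [32B, align 8] → 56
@56: proto [4B, align 4] → 60
@60: payload_len [1B, align 1] → 61
+1 pad (align 2)
@62: seq [6B, align 2] → 68
+4 tail pad (align 8)
size 72, align 8
— Record2 —
@0: ack [8B, align 8] → 8
@8: proto [4B, align 4] → 12
@12: seq [6B, align 2] → 18
+6 pad (align 8)
@24: src [8B, align 8] → 32
@32: length [4B, align 4] → 36
+4 pad (align 8)
@40: dst [32B, align 8] → 72
@72: payload_len [1B, align 1] → 73
+7 tail pad (align 8)
size 80, align 8
72 − 80 = -8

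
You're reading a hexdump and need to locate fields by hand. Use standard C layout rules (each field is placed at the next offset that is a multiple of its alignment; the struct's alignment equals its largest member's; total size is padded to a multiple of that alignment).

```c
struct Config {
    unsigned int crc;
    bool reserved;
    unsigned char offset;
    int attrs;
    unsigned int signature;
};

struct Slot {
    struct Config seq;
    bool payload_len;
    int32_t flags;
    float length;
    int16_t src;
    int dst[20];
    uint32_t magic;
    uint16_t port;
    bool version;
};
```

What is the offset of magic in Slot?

Config: @0: crc [4B, align 4] → 4; @4: reserved [1B, align 1] → 5; @5: offset [1B, align 1] → 6; +2 pad (align 4); @8: attrs [4B, align 4] → 12; @12: signature [4B, align 4] → 16; size 16, align 4
@0: seq [16B, align 4] → 16
@16: payload_len [1B, align 1] → 17
+3 pad (align 4)
@20: flags [4B, align 4] → 24
@24: length [4B, align 4] → 28
@28: src [2B, align 2] → 30
+2 pad (align 4)
@32: dst [80B, align 4] → 112
@112: magic [4B, align 4] → 116

112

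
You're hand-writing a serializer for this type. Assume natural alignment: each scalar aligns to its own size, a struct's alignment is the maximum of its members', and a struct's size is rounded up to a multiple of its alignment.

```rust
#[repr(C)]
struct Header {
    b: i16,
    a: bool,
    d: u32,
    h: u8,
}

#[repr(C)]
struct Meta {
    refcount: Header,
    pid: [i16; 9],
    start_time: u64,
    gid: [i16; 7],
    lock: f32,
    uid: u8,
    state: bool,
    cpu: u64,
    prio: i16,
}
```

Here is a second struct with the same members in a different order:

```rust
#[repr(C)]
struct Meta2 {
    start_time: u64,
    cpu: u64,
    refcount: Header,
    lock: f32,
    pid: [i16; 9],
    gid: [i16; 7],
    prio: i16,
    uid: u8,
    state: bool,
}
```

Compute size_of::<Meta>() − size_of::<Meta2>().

8

Header: b at 0 (size 2, align 2) → ends 2; a at 2 (size 1, align 1) → ends 3; pad 1 to align 4 for d; d at 4 (size 4, align 4) → ends 8; h at 8 (size 1, align 1) → ends 9; tail pad 3 to reach multiple of 4; total 12 bytes, alignment 4
refcount at 0 (size 12, align 4) → ends 12
pid at 12 (size 18, align 2) → ends 30
pad 2 to align 8 for start_time
start_time at 32 (size 8, align 8) → ends 40
gid at 40 (size 14, align 2) → ends 54
pad 2 to align 4 for lock
lock at 56 (size 4, align 4) → ends 60
uid at 60 (size 1, align 1) → ends 61
state at 61 (size 1, align 1) → ends 62
pad 2 to align 8 for cpu
cpu at 64 (size 8, align 8) → ends 72
prio at 72 (size 2, align 2) → ends 74
tail pad 6 to reach multiple of 8
total 80 bytes, alignment 8
— Meta2 —
start_time at 0 (size 8, align 8) → ends 8
cpu at 8 (size 8, align 8) → ends 16
refcount at 16 (size 12, align 4) → ends 28
lock at 28 (size 4, align 4) → ends 32
pid at 32 (size 18, align 2) → ends 50
gid at 50 (size 14, align 2) → ends 64
prio at 64 (size 2, align 2) → ends 66
uid at 66 (size 1, align 1) → ends 67
state at 67 (size 1, align 1) → ends 68
tail pad 4 to reach multiple of 8
total 72 bytes, alignment 8
80 − 72 = 8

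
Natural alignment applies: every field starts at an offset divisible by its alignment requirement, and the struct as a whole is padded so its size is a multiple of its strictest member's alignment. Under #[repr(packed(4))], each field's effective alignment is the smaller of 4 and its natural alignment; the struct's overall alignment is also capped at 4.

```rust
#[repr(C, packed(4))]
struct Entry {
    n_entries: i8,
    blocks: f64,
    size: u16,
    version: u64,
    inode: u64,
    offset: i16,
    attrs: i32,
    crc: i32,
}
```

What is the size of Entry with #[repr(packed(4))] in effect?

44

n_entries at 0 (size 1, align 1) → ends 1
pad 3 to align 4 for blocks
blocks at 4 (size 8, align 4) → ends 12
size at 12 (size 2, align 2) → ends 14
pad 2 to align 4 for version
version at 16 (size 8, align 4) → ends 24
inode at 24 (size 8, align 4) → ends 32
offset at 32 (size 2, align 2) → ends 34
pad 2 to align 4 for attrs
attrs at 36 (size 4, align 4) → ends 40
crc at 40 (size 4, align 4) → ends 44
total 44 bytes, alignment 4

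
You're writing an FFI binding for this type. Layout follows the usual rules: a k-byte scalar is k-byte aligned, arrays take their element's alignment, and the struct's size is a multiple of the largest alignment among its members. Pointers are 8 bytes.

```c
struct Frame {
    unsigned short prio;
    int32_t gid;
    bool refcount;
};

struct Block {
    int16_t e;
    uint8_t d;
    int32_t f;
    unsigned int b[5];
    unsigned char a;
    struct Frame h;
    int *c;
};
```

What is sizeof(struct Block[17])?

952

Frame: @0: prio [2B, align 2] → 2; +2 pad (align 4); @4: gid [4B, align 4] → 8; @8: refcount [1B, align 1] → 9; +3 tail pad (align 4); size 12, align 4
@0: e [2B, align 2] → 2
@2: d [1B, align 1] → 3
+1 pad (align 4)
@4: f [4B, align 4] → 8
@8: b [20B, align 4] → 28
@28: a [1B, align 1] → 29
+3 pad (align 4)
@32: h [12B, align 4] → 44
+4 pad (align 8)
@48: c [8B, align 8] → 56
size 56, align 8
array of 17: 17 × 56 = 952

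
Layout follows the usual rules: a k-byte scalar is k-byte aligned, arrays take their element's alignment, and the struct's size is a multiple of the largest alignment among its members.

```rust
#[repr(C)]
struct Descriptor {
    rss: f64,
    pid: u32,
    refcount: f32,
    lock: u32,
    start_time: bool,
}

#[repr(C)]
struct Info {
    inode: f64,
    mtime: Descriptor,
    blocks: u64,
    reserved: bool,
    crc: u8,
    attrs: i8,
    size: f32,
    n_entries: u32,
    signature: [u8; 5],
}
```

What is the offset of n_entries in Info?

48

Descriptor: rss at 0 (size 8, align 8) → ends 8; pid at 8 (size 4, align 4) → ends 12; refcount at 12 (size 4, align 4) → ends 16; lock at 16 (size 4, align 4) → ends 20; start_time at 20 (size 1, align 1) → ends 21; tail pad 3 to reach multiple of 8; total 24 bytes, alignment 8
inode at 0 (size 8, align 8) → ends 8
mtime at 8 (size 24, align 8) → ends 32
blocks at 32 (size 8, align 8) → ends 40
reserved at 40 (size 1, align 1) → ends 41
crc at 41 (size 1, align 1) → ends 42
attrs at 42 (size 1, align 1) → ends 43
pad 1 to align 4 for size
size at 44 (size 4, align 4) → ends 48
n_entries at 48 (size 4, align 4) → ends 52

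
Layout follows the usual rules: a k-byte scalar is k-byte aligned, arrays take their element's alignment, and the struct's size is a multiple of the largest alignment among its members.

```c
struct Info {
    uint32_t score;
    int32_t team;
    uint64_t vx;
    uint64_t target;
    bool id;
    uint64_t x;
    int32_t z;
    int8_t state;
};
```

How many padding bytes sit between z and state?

0

0..4  score  (4B, 4-aligned)
4..8  team  (4B, 4-aligned)
8..16  vx  (8B, 8-aligned)
16..24  target  (8B, 8-aligned)
24..25  id  (1B, 1-aligned)
25..32  -- padding (7B)
32..40  x  (8B, 8-aligned)
40..44  z  (4B, 4-aligned)
44..45  state  (1B, 1-aligned)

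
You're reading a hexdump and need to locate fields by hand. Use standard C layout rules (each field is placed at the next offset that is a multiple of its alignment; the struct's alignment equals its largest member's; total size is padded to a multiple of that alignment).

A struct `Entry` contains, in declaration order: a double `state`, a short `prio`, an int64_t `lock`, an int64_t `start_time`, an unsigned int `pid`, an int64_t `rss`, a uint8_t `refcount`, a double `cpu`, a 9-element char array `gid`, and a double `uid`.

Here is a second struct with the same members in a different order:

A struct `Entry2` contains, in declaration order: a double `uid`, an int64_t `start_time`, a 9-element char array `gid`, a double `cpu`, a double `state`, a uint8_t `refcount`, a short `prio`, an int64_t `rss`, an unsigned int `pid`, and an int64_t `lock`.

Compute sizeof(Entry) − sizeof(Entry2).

@0: state [8B, align 8] → 8
@8: prio [2B, align 2] → 10
+6 pad (align 8)
@16: lock [8B, align 8] → 24
@24: start_time [8B, align 8] → 32
@32: pid [4B, align 4] → 36
+4 pad (align 8)
@40: rss [8B, align 8] → 48
@48: refcount [1B, align 1] → 49
+7 pad (align 8)
@56: cpu [8B, align 8] → 64
@64: gid [9B, align 1] → 73
+7 pad (align 8)
@80: uid [8B, align 8] → 88
size 88, align 8
— Entry2 —
@0: uid [8B, align 8] → 8
@8: start_time [8B, align 8] → 16
@16: gid [9B, align 1] → 25
+7 pad (align 8)
@32: cpu [8B, align 8] → 40
@40: state [8B, align 8] → 48
@48: refcount [1B, align 1] → 49
+1 pad (align 2)
@50: prio [2B, align 2] → 52
+4 pad (align 8)
@56: rss [8B, align 8] → 64
@64: pid [4B, align 4] → 68
+4 pad (align 8)
@72: lock [8B, align 8] → 80
size 80, align 8
88 − 80 = 8

8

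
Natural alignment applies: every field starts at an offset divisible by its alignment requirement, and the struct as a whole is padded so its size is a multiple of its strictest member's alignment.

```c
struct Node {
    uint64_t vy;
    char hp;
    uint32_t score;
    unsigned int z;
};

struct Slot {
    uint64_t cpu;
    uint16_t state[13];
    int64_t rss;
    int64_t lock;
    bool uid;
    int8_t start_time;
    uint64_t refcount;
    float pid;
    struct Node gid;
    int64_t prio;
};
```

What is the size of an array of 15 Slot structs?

Node: vy at 0 (size 8, align 8) → ends 8; hp at 8 (size 1, align 1) → ends 9; pad 3 to align 4 for score; score at 12 (size 4, align 4) → ends 16; z at 16 (size 4, align 4) → ends 20; tail pad 4 to reach multiple of 8; total 24 bytes, alignment 8
cpu at 0 (size 8, align 8) → ends 8
state at 8 (size 26, align 2) → ends 34
pad 6 to align 8 for rss
rss at 40 (size 8, align 8) → ends 48
lock at 48 (size 8, align 8) → ends 56
uid at 56 (size 1, align 1) → ends 57
start_time at 57 (size 1, align 1) → ends 58
pad 6 to align 8 for refcount
refcount at 64 (size 8, align 8) → ends 72
pid at 72 (size 4, align 4) → ends 76
pad 4 to align 8 for gid
gid at 80 (size 24, align 8) → ends 104
prio at 104 (size 8, align 8) → ends 112
total 112 bytes, alignment 8
array of 15: 15 × 112 = 1680

1680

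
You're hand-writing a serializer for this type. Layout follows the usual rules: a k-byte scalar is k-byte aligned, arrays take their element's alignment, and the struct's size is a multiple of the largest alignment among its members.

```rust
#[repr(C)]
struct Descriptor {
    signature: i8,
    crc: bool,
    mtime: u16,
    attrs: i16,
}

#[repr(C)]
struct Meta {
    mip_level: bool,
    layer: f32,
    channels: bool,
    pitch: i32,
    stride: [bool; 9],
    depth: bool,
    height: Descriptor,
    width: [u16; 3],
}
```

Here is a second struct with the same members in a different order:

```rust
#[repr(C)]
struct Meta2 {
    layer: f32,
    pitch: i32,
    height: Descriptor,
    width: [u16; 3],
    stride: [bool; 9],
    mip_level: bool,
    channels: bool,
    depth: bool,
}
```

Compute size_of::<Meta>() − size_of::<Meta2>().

8

Descriptor: @0: signature [1B, align 1] → 1; @1: crc [1B, align 1] → 2; @2: mtime [2B, align 2] → 4; @4: attrs [2B, align 2] → 6; size 6, align 2
@0: mip_level [1B, align 1] → 1
+3 pad (align 4)
@4: layer [4B, align 4] → 8
@8: channels [1B, align 1] → 9
+3 pad (align 4)
@12: pitch [4B, align 4] → 16
@16: stride [9B, align 1] → 25
@25: depth [1B, align 1] → 26
@26: height [6B, align 2] → 32
@32: width [6B, align 2] → 38
+2 tail pad (align 4)
size 40, align 4
— Meta2 —
@0: layer [4B, align 4] → 4
@4: pitch [4B, align 4] → 8
@8: height [6B, align 2] → 14
@14: width [6B, align 2] → 20
@20: stride [9B, align 1] → 29
@29: mip_level [1B, align 1] → 30
@30: channels [1B, align 1] → 31
@31: depth [1B, align 1] → 32
size 32, align 4
40 − 32 = 8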